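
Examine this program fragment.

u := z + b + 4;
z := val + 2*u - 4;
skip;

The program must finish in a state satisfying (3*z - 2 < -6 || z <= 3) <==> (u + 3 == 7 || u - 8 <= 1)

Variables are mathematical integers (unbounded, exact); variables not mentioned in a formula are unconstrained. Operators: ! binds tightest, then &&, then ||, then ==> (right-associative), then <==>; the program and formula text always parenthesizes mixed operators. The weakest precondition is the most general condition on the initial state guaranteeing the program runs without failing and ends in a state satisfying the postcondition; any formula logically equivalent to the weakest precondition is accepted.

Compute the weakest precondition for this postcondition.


Working backward. After the program, the postcondition (3*z - 2 < -6 || z <= 3) <==> (u + 3 == 7 || u - 8 <= 1) must hold; in canonical form it is (3*z < -4 || z <= 3) <==> (u == 4 || u <= 9).
Before skip: (3*z < -4 || z <= 3) <==> (u == 4 || u <= 9)
Before z := val + 2*u - 4: (6*u + 3*val < 8 || 2*u + val <= 7) <==> (u == 4 || u <= 9)
Before u := z + b + 4: (6*b + 3*val + 6*z < -16 || 2*b + val + 2*z <= -1) <==> (b + z == 0 || b + z <= 5)
Answer: WP = (6*b + 3*val + 6*z < -16 || 2*b + val + 2*z <= -1) <==> (b + z == 0 || b + z <= 5)


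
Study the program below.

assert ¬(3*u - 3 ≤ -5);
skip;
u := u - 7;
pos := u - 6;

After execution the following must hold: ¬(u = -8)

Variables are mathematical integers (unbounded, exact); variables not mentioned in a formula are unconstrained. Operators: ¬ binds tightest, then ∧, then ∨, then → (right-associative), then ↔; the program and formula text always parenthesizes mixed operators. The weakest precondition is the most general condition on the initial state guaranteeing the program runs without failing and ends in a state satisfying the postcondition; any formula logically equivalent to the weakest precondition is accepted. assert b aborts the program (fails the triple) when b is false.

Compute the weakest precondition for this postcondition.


Working backward. After the program, ¬(u = -8) must hold.
Before pos := u - 6: ¬(u = -8)
Before u := u - 7: ¬(u = -1)
Before skip: ¬(u = -1)
Before assert ¬(3*u - 3 ≤ -5): (¬(3*u ≤ -2)) ∧ (¬(u = -1))
Answer: WP = (¬(3*u ≤ -2)) ∧ (¬(u = -1))


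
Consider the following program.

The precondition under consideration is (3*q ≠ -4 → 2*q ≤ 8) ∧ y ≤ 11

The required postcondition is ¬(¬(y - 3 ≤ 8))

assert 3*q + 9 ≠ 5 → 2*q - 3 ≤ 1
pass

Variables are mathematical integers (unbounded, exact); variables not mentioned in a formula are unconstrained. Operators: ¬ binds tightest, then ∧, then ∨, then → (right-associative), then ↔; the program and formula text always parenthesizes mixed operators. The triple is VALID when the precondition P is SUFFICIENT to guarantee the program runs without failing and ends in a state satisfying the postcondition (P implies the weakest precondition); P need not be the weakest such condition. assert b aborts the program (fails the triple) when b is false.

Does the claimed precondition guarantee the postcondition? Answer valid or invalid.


Working backward. After the program, the postcondition ¬(¬(y - 3 ≤ 8)) must hold; in canonical form it is y ≤ 11.
Before skip: y ≤ 11
Before assert 3*q + 9 ≠ 5 → 2*q - 3 ≤ 1: (3*q ≠ -4 → 2*q ≤ 4) ∧ y ≤ 11
The weakest precondition is (3*q ≠ -4 → 2*q ≤ 4) ∧ y ≤ 11.
Check whether (3*q ≠ -4 → 2*q ≤ 8) ∧ y ≤ 11 implies it.
Countermodel: at the initial state q = 3, y = 11, the precondition holds but the weakest precondition fails.
Answer: invalid


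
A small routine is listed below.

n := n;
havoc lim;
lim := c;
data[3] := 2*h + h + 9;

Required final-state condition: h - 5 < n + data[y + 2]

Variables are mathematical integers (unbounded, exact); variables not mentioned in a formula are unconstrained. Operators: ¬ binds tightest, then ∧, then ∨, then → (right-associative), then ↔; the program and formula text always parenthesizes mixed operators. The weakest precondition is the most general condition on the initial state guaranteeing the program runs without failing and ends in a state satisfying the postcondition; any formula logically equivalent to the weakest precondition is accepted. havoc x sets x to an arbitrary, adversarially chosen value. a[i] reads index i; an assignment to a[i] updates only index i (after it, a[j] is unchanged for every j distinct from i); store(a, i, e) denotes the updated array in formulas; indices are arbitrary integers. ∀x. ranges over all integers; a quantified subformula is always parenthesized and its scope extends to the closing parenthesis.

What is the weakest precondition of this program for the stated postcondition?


Working backward. After the program, the postcondition h - 5 < n + data[y + 2] must hold; in canonical form it is h < data[y + 2] + n + 5.
Before data[3] := 2*h + h + 9: h < store(data, 3, 3*h + 9)[y + 2] + n + 5
Before lim := c: h < store(data, 3, 3*h + 9)[y + 2] + n + 5
Before havoc lim: h < store(data, 3, 3*h + 9)[y + 2] + n + 5
Before n := n: h < store(data, 3, 3*h + 9)[y + 2] + n + 5
Answer: WP = h < store(data, 3, 3*h + 9)[y + 2] + n + 5


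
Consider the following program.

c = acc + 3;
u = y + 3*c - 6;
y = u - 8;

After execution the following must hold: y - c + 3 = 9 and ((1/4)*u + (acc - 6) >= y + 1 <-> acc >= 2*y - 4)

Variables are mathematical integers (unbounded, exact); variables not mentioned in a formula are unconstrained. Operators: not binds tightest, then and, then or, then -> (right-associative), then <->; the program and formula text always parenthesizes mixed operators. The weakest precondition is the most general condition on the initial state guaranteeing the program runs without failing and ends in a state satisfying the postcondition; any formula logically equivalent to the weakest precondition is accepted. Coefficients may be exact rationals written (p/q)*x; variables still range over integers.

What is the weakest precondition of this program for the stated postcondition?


Working backward. After the program, the postcondition y - c + 3 = 9 and ((1/4)*u + (acc - 6) >= y + 1 <-> acc >= 2*y - 4) must hold; in canonical form it is y = c + 6 and (acc + (1/4)*u >= y + 7 <-> acc >= 2*y - 4).
Before y := u - 8: u = c + 14 and (acc >= (3/4)*u - 1 <-> acc >= 2*u - 20)
Before u := y + 3*c - 6: 2*c + y = 20 and (acc >= (9/4)*c + (3/4)*y - 11/2 <-> acc >= 6*c + 2*y - 32)
Before c := acc + 3: 2*acc + y = 14 and ((5/4)*acc + (3/4)*y <= -5/4 <-> 5*acc + 2*y <= 14)
Answer: WP = 2*acc + y = 14 and ((5/4)*acc + (3/4)*y <= -5/4 <-> 5*acc + 2*y <= 14)


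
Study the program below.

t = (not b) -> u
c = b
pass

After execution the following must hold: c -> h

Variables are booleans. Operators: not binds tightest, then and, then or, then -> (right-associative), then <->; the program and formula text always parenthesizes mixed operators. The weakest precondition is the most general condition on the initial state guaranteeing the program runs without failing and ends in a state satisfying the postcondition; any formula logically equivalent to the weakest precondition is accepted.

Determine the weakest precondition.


Working backward. After the program, c -> h must hold.
Before skip: c -> h
Before c := b: b -> h
Before t := (not b) -> u: b -> h
Answer: WP = b -> h


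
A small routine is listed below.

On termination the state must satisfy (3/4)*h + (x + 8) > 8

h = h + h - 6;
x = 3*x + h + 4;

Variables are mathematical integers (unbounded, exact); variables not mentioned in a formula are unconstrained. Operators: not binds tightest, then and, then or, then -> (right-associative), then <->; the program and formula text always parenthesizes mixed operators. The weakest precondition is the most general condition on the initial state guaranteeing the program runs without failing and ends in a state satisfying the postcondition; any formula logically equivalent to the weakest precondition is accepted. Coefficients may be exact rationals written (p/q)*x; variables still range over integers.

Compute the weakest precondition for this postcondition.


Working backward. After the program, the postcondition (3/4)*h + (x + 8) > 8 must hold; in canonical form it is (3/4)*h + x > 0.
Before x := 3*x + h + 4: (7/4)*h + 3*x > -4
Before h := h + h - 6: (7/2)*h + 3*x > 13/2
Answer: WP = (7/2)*h + 3*x > 13/2


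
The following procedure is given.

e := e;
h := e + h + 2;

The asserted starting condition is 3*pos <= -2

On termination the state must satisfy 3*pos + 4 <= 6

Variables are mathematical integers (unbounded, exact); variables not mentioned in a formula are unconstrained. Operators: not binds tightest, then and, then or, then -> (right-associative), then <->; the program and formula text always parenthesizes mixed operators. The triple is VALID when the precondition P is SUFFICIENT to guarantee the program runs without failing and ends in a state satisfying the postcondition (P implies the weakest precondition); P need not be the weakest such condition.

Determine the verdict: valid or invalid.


Working backward. After the program, the postcondition 3*pos + 4 <= 6 must hold; in canonical form it is 3*pos <= 2.
Before h := e + h + 2: 3*pos <= 2
Before e := e: 3*pos <= 2
The weakest precondition is 3*pos <= 2.
Check whether 3*pos <= -2 implies it.
Every state satisfying the precondition satisfies the weakest precondition: the implication holds.
Answer: valid


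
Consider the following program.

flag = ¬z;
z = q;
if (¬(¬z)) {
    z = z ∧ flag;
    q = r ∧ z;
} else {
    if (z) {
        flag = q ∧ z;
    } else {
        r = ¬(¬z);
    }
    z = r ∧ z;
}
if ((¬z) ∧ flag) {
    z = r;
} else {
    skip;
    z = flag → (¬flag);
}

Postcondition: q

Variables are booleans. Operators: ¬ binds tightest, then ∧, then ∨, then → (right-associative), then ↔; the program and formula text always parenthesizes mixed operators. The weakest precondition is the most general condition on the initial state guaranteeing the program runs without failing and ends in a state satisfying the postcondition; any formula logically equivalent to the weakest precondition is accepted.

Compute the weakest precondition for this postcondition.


Working backward. After the program, q must hold.
Then branch requires q; else branch requires q.
Before the if: (((¬z) ∧ flag) → q) ∧ ((¬((¬z) ∧ flag)) → q)
Then branch requires (((¬(z ∧ flag)) ∧ flag) → (r ∧ z ∧ flag)) ∧ ((¬((¬(z ∧ flag)) ∧ flag)) → (r ∧ z ∧ flag)); else branch requires (z → ((((¬(r ∧ z)) ∧ q ∧ z) → q) ∧ ((¬((¬(r ∧ z)) ∧ q ∧ z)) → q))) ∧ ((¬z) → ((((¬z) ∧ flag) → q) ∧ ((¬((¬z) ∧ flag)) → q))).
Before the if: (z → ((((¬(z ∧ flag)) ∧ flag) → (r ∧ z ∧ flag)) ∧ ((¬((¬(z ∧ flag)) ∧ flag)) → (r ∧ z ∧ flag)))) ∧ ((¬z) → ((z → ((((¬(r ∧ z)) ∧ q ∧ z) → q) ∧ ((¬((¬(r ∧ z)) ∧ q ∧ z)) → q))) ∧ ((¬z) → ((((¬z) ∧ flag) → q) ∧ ((¬((¬z) ∧ flag)) → q)))))
Before z := q: (q → ((((¬(q ∧ flag)) ∧ flag) → (r ∧ q ∧ flag)) ∧ ((¬((¬(q ∧ flag)) ∧ flag)) → (r ∧ q ∧ flag)))) ∧ ((¬q) → ((q → ((((¬(r ∧ q)) ∧ q) → q) ∧ ((¬((¬(r ∧ q)) ∧ q)) → q))) ∧ ((¬q) → ((((¬q) ∧ flag) → q) ∧ ((¬((¬q) ∧ flag)) → q)))))
Before flag := ¬z: (q → ((((¬(q ∧ (¬z))) ∧ (¬z)) → (r ∧ q ∧ (¬z))) ∧ ((¬((¬(q ∧ (¬z))) ∧ (¬z))) → (r ∧ q ∧ (¬z))))) ∧ ((¬q) → ((q → ((((¬(r ∧ q)) ∧ q) → q) ∧ ((¬((¬(r ∧ q)) ∧ q)) → q))) ∧ ((¬q) → ((((¬q) ∧ (¬z)) → q) ∧ ((¬((¬q) ∧ (¬z))) → q)))))
Answer: WP = (q → ((((¬(q ∧ (¬z))) ∧ (¬z)) → (r ∧ q ∧ (¬z))) ∧ ((¬((¬(q ∧ (¬z))) ∧ (¬z))) → (r ∧ q ∧ (¬z))))) ∧ ((¬q) → ((q → ((((¬(r ∧ q)) ∧ q) → q) ∧ ((¬((¬(r ∧ q)) ∧ q)) → q))) ∧ ((¬q) → ((((¬q) ∧ (¬z)) → q) ∧ ((¬((¬q) ∧ (¬z))) → q)))))


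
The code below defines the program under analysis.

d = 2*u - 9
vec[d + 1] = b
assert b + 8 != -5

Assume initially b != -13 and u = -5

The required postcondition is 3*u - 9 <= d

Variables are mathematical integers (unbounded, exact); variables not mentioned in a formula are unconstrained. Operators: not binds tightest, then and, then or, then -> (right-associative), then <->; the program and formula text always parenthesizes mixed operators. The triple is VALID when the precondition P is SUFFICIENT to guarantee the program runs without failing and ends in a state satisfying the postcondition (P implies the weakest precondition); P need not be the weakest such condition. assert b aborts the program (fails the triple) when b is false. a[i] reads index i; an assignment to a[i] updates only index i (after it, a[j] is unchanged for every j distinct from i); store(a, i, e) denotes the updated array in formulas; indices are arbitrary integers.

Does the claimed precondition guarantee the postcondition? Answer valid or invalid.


Working backward. After the program, the postcondition 3*u - 9 <= d must hold; in canonical form it is 3*u <= d + 9.
Before assert b + 8 != -5: b != -13 and 3*u <= d + 9
Before vec[d + 1] := b: b != -13 and 3*u <= d + 9
Before d := 2*u - 9: b != -13 and u <= 0
The weakest precondition is b != -13 and u <= 0.
Check whether b != -13 and u = -5 implies it.
Every state satisfying the precondition satisfies the weakest precondition: the implication holds.
Answer: valid


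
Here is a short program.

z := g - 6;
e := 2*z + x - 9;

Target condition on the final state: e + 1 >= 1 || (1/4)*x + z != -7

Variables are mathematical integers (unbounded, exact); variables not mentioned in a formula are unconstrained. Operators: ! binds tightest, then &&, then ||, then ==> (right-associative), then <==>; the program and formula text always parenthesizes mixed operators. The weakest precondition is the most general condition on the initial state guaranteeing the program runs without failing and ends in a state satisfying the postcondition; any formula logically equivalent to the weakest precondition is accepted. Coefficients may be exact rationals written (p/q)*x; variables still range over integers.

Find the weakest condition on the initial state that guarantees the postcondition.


Working backward. After the program, the postcondition e + 1 >= 1 || (1/4)*x + z != -7 must hold; in canonical form it is e >= 0 || (1/4)*x + z != -7.
Before e := 2*z + x - 9: x + 2*z >= 9 || (1/4)*x + z != -7
Before z := g - 6: 2*g + x >= 21 || g + (1/4)*x != -1
Answer: WP = 2*g + x >= 21 || g + (1/4)*x != -1


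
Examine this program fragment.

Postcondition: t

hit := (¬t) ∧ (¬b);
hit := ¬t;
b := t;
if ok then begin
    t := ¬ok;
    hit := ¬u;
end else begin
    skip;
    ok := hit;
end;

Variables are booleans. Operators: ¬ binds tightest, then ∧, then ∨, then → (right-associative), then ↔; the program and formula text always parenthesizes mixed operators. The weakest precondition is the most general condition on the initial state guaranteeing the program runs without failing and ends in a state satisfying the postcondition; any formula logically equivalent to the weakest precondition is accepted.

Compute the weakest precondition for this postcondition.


Working backward. After the program, t must hold.
Then branch requires ¬ok; else branch requires t.
Before the if: (ok → (¬ok)) ∧ ((¬ok) → t)
Before b := t: (ok → (¬ok)) ∧ ((¬ok) → t)
Before hit := ¬t: (ok → (¬ok)) ∧ ((¬ok) → t)
Before hit := (¬t) ∧ (¬b): (ok → (¬ok)) ∧ ((¬ok) → t)
Answer: WP = (ok → (¬ok)) ∧ ((¬ok) → t)


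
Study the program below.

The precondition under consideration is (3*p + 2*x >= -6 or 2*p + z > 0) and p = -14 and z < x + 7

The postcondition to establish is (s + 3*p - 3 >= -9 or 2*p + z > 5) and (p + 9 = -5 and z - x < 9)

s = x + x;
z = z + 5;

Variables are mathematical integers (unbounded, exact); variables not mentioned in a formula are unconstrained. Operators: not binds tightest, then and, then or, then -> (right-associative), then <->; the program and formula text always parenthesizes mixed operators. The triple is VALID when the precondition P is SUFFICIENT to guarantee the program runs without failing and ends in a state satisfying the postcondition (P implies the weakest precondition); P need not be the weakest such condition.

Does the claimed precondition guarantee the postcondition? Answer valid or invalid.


Working backward. After the program, the postcondition (s + 3*p - 3 >= -9 or 2*p + z > 5) and (p + 9 = -5 and z - x < 9) must hold; in canonical form it is (3*p + s >= -6 or 2*p + z > 5) and p = -14 and z < x + 9.
Before z := z + 5: (3*p + s >= -6 or 2*p + z > 0) and p = -14 and z < x + 4
Before s := x + x: (3*p + 2*x >= -6 or 2*p + z > 0) and p = -14 and z < x + 4
The weakest precondition is (3*p + 2*x >= -6 or 2*p + z > 0) and p = -14 and z < x + 4.
Check whether (3*p + 2*x >= -6 or 2*p + z > 0) and p = -14 and z < x + 7 implies it.
Countermodel: at the initial state p = -14, x = 23, z = 29, the precondition holds but the weakest precondition fails.
Answer: invalid


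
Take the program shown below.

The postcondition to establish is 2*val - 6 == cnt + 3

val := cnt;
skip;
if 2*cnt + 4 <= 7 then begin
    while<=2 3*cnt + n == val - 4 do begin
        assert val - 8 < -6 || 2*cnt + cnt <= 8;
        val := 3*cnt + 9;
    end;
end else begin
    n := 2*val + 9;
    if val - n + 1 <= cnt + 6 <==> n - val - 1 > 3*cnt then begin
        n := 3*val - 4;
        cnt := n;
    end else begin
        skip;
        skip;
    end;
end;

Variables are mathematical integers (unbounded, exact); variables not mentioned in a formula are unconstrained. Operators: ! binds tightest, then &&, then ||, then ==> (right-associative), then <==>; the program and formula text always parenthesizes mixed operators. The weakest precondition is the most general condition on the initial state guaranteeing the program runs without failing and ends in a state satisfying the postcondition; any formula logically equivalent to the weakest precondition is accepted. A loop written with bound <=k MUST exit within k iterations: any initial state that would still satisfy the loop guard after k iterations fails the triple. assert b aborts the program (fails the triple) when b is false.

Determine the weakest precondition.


Working backward. After the program, the postcondition 2*val - 6 == cnt + 3 must hold; in canonical form it is 2*val == cnt + 9.
Then branch requires (3*cnt + n == val - 4 ==> ((val < 2 || 3*cnt <= 8) && (n == 5 ==> ((3*cnt < -7 || 3*cnt <= 8) && (!(n == 5)) && 5*cnt == -9)) && ((!(n == 5)) ==> 5*cnt == -9))) && ((!(3*cnt + n == val - 4)) ==> 2*val == cnt + 9); else branch requires ((cnt + val >= -14 <==> val > 3*cnt - 8) ==> val == -5) && ((!(cnt + val >= -14 <==> val > 3*cnt - 8)) ==> 2*val == cnt + 9).
Before the if: (2*cnt <= 3 ==> ((3*cnt + n == val - 4 ==> ((val < 2 || 3*cnt <= 8) && (n == 5 ==> ((3*cnt < -7 || 3*cnt <= 8) && (!(n == 5)) && 5*cnt == -9)) && ((!(n == 5)) ==> 5*cnt == -9))) && ((!(3*cnt + n == val - 4)) ==> 2*val == cnt + 9))) && ((!(2*cnt <= 3)) ==> (((cnt + val >= -14 <==> val > 3*cnt - 8) ==> val == -5) && ((!(cnt + val >= -14 <==> val > 3*cnt - 8)) ==> 2*val == cnt + 9)))
Before skip: (2*cnt <= 3 ==> ((3*cnt + n == val - 4 ==> ((val < 2 || 3*cnt <= 8) && (n == 5 ==> ((3*cnt < -7 || 3*cnt <= 8) && (!(n == 5)) && 5*cnt == -9)) && ((!(n == 5)) ==> 5*cnt == -9))) && ((!(3*cnt + n == val - 4)) ==> 2*val == cnt + 9))) && ((!(2*cnt <= 3)) ==> (((cnt + val >= -14 <==> val > 3*cnt - 8) ==> val == -5) && ((!(cnt + val >= -14 <==> val > 3*cnt - 8)) ==> 2*val == cnt + 9)))
Before val := cnt: (2*cnt <= 3 ==> ((2*cnt + n == -4 ==> ((cnt < 2 || 3*cnt <= 8) && (n == 5 ==> ((3*cnt < -7 || 3*cnt <= 8) && (!(n == 5)) && 5*cnt == -9)) && ((!(n == 5)) ==> 5*cnt == -9))) && ((!(2*cnt + n == -4)) ==> cnt == 9))) && ((!(2*cnt <= 3)) ==> (((2*cnt >= -14 <==> 2*cnt < 8) ==> cnt == -5) && ((!(2*cnt >= -14 <==> 2*cnt < 8)) ==> cnt == 9)))
Answer: WP = (2*cnt <= 3 ==> ((2*cnt + n == -4 ==> ((cnt < 2 || 3*cnt <= 8) && (n == 5 ==> ((3*cnt < -7 || 3*cnt <= 8) && (!(n == 5)) && 5*cnt == -9)) && ((!(n == 5)) ==> 5*cnt == -9))) && ((!(2*cnt + n == -4)) ==> cnt == 9))) && ((!(2*cnt <= 3)) ==> (((2*cnt >= -14 <==> 2*cnt < 8) ==> cnt == -5) && ((!(2*cnt >= -14 <==> 2*cnt < 8)) ==> cnt == 9)))


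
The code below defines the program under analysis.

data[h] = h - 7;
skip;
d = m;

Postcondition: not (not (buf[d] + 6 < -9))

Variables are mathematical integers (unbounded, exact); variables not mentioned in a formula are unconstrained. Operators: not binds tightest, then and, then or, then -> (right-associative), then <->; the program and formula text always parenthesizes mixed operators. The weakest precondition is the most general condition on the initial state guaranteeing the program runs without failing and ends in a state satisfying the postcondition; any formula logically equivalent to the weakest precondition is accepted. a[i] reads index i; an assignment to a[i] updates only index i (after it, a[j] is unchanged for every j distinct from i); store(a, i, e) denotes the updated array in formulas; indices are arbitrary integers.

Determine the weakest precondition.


Working backward. After the program, the postcondition not (not (buf[d] + 6 < -9)) must hold; in canonical form it is buf[d] < -15.
Before d := m: buf[m] < -15
Before skip: buf[m] < -15
Before data[h] := h - 7: buf[m] < -15
Answer: WP = buf[m] < -15


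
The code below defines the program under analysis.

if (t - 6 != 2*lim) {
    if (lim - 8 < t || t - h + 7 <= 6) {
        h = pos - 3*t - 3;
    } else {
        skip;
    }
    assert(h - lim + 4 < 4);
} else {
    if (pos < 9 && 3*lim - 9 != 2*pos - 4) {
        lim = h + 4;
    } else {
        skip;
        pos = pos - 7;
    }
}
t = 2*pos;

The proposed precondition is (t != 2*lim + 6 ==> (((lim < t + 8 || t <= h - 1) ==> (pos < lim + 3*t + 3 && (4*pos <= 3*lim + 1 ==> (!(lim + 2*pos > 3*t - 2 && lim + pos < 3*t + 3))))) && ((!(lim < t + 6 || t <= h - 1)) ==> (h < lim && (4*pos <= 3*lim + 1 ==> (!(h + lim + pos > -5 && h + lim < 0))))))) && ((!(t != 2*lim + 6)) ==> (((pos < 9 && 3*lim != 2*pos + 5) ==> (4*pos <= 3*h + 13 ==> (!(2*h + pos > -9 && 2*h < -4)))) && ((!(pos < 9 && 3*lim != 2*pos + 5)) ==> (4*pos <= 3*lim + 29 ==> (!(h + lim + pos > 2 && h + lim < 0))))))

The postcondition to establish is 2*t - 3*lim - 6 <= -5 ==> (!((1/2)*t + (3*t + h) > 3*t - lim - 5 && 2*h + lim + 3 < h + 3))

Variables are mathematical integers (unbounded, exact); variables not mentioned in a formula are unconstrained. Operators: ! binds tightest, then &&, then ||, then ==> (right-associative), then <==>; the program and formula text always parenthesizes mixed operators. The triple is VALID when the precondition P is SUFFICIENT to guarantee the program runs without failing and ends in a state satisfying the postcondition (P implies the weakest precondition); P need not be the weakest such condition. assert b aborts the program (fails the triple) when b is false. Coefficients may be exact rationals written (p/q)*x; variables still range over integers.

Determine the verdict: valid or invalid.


Working backward. After the program, the postcondition 2*t - 3*lim - 6 <= -5 ==> (!((1/2)*t + (3*t + h) > 3*t - lim - 5 && 2*h + lim + 3 < h + 3)) must hold; in canonical form it is 2*t <= 3*lim + 1 ==> (!(h + lim + (1/2)*t > -5 && h + lim < 0)).
Before t := 2*pos: 4*pos <= 3*lim + 1 ==> (!(h + lim + pos > -5 && h + lim < 0))
Then branch requires ((lim < t + 8 || t <= h - 1) ==> (pos < lim + 3*t + 3 && (4*pos <= 3*lim + 1 ==> (!(lim + 2*pos > 3*t - 2 && lim + pos < 3*t + 3))))) && ((!(lim < t + 8 || t <= h - 1)) ==> (h < lim && (4*pos <= 3*lim + 1 ==> (!(h + lim + pos > -5 && h + lim < 0))))); else branch requires ((pos < 9 && 3*lim != 2*pos + 5) ==> (4*pos <= 3*h + 13 ==> (!(2*h + pos > -9 && 2*h < -4)))) && ((!(pos < 9 && 3*lim != 2*pos + 5)) ==> (4*pos <= 3*lim + 29 ==> (!(h + lim + pos > 2 && h + lim < 0)))).
Before the if: (t != 2*lim + 6 ==> (((lim < t + 8 || t <= h - 1) ==> (pos < lim + 3*t + 3 && (4*pos <= 3*lim + 1 ==> (!(lim + 2*pos > 3*t - 2 && lim + pos < 3*t + 3))))) && ((!(lim < t + 8 || t <= h - 1)) ==> (h < lim && (4*pos <= 3*lim + 1 ==> (!(h + lim + pos > -5 && h + lim < 0))))))) && ((!(t != 2*lim + 6)) ==> (((pos < 9 && 3*lim != 2*pos + 5) ==> (4*pos <= 3*h + 13 ==> (!(2*h + pos > -9 && 2*h < -4)))) && ((!(pos < 9 && 3*lim != 2*pos + 5)) ==> (4*pos <= 3*lim + 29 ==> (!(h + lim + pos > 2 && h + lim < 0))))))
The weakest precondition is (t != 2*lim + 6 ==> (((lim < t + 8 || t <= h - 1) ==> (pos < lim + 3*t + 3 && (4*pos <= 3*lim + 1 ==> (!(lim + 2*pos > 3*t - 2 && lim + pos < 3*t + 3))))) && ((!(lim < t + 8 || t <= h - 1)) ==> (h < lim && (4*pos <= 3*lim + 1 ==> (!(h + lim + pos > -5 && h + lim < 0))))))) && ((!(t != 2*lim + 6)) ==> (((pos < 9 && 3*lim != 2*pos + 5) ==> (4*pos <= 3*h + 13 ==> (!(2*h + pos > -9 && 2*h < -4)))) && ((!(pos < 9 && 3*lim != 2*pos + 5)) ==> (4*pos <= 3*lim + 29 ==> (!(h + lim + pos > 2 && h + lim < 0)))))).
Check whether (t != 2*lim + 6 ==> (((lim < t + 8 || t <= h - 1) ==> (pos < lim + 3*t + 3 && (4*pos <= 3*lim + 1 ==> (!(lim + 2*pos > 3*t - 2 && lim + pos < 3*t + 3))))) && ((!(lim < t + 6 || t <= h - 1)) ==> (h < lim && (4*pos <= 3*lim + 1 ==> (!(h + lim + pos > -5 && h + lim < 0))))))) && ((!(t != 2*lim + 6)) ==> (((pos < 9 && 3*lim != 2*pos + 5) ==> (4*pos <= 3*h + 13 ==> (!(2*h + pos > -9 && 2*h < -4)))) && ((!(pos < 9 && 3*lim != 2*pos + 5)) ==> (4*pos <= 3*lim + 29 ==> (!(h + lim + pos > 2 && h + lim < 0)))))) implies it.
Every state satisfying the precondition satisfies the weakest precondition: the implication holds.
Answer: valid


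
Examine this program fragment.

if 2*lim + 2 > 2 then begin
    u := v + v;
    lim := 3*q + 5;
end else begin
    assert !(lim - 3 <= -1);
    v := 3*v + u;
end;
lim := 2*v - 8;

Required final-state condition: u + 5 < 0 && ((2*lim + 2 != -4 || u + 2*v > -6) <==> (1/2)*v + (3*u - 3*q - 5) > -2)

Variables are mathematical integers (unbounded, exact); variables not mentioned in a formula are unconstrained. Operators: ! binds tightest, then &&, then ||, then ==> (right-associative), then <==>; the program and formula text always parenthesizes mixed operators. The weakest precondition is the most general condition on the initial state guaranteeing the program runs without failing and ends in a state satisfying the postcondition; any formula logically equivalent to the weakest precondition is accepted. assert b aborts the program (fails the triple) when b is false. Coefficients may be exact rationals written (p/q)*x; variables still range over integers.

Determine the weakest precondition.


Working backward. After the program, the postcondition u + 5 < 0 && ((2*lim + 2 != -4 || u + 2*v > -6) <==> (1/2)*v + (3*u - 3*q - 5) > -2) must hold; in canonical form it is u < -5 && ((2*lim != -6 || u + 2*v > -6) <==> 3*u + (1/2)*v > 3*q + 3).
Before lim := 2*v - 8: u < -5 && ((4*v != 10 || u + 2*v > -6) <==> 3*u + (1/2)*v > 3*q + 3)
Then branch requires 2*v < -5 && ((4*v != 10 || 4*v > -6) <==> (13/2)*v > 3*q + 3); else branch requires (!(lim <= 2)) && u < -5 && ((4*u + 12*v != 10 || 3*u + 6*v > -6) <==> (7/2)*u + (3/2)*v > 3*q + 3).
Before the if: (2*lim > 0 ==> (2*v < -5 && ((4*v != 10 || 4*v > -6) <==> (13/2)*v > 3*q + 3))) && ((!(2*lim > 0)) ==> ((!(lim <= 2)) && u < -5 && ((4*u + 12*v != 10 || 3*u + 6*v > -6) <==> (7/2)*u + (3/2)*v > 3*q + 3)))
Answer: WP = (2*lim > 0 ==> (2*v < -5 && ((4*v != 10 || 4*v > -6) <==> (13/2)*v > 3*q + 3))) && ((!(2*lim > 0)) ==> ((!(lim <= 2)) && u < -5 && ((4*u + 12*v != 10 || 3*u + 6*v > -6) <==> (7/2)*u + (3/2)*v > 3*q + 3)))


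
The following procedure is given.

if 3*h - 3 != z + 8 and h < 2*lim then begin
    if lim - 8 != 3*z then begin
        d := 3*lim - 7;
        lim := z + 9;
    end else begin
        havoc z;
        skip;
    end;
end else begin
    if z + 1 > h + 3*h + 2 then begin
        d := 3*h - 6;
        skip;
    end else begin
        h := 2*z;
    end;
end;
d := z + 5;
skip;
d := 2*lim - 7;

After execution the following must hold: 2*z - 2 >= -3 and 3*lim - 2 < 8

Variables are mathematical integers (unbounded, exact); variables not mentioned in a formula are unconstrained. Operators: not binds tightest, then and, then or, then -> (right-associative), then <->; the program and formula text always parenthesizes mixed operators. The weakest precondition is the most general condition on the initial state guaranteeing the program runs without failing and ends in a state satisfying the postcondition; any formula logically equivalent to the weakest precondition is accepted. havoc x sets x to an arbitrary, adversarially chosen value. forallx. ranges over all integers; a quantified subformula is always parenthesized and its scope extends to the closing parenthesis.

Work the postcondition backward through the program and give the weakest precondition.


Working backward. After the program, the postcondition 2*z - 2 >= -3 and 3*lim - 2 < 8 must hold; in canonical form it is 2*z >= -1 and 3*lim < 10.
Before d := 2*lim - 7: 2*z >= -1 and 3*lim < 10
Before skip: 2*z >= -1 and 3*lim < 10
Before d := z + 5: 2*z >= -1 and 3*lim < 10
Then branch requires (lim != 3*z + 8 -> (2*z >= -1 and 3*z < -17)) and ((not (lim != 3*z + 8)) -> (forall z_1. (2*z_1 >= -1 and 3*lim < 10))); else branch requires (z > 4*h + 1 -> (2*z >= -1 and 3*lim < 10)) and ((not (z > 4*h + 1)) -> (2*z >= -1 and 3*lim < 10)).
Before the if: ((3*h != z + 11 and h < 2*lim) -> ((lim != 3*z + 8 -> (2*z >= -1 and 3*z < -17)) and ((not (lim != 3*z + 8)) -> (forall z_1. (2*z_1 >= -1 and 3*lim < 10))))) and ((not (3*h != z + 11 and h < 2*lim)) -> ((z > 4*h + 1 -> (2*z >= -1 and 3*lim < 10)) and ((not (z > 4*h + 1)) -> (2*z >= -1 and 3*lim < 10))))
Answer: WP = ((3*h != z + 11 and h < 2*lim) -> ((lim != 3*z + 8 -> (2*z >= -1 and 3*z < -17)) and ((not (lim != 3*z + 8)) -> (forall z_1. (2*z_1 >= -1 and 3*lim < 10))))) and ((not (3*h != z + 11 and h < 2*lim)) -> ((z > 4*h + 1 -> (2*z >= -1 and 3*lim < 10)) and ((not (z > 4*h + 1)) -> (2*z >= -1 and 3*lim < 10))))


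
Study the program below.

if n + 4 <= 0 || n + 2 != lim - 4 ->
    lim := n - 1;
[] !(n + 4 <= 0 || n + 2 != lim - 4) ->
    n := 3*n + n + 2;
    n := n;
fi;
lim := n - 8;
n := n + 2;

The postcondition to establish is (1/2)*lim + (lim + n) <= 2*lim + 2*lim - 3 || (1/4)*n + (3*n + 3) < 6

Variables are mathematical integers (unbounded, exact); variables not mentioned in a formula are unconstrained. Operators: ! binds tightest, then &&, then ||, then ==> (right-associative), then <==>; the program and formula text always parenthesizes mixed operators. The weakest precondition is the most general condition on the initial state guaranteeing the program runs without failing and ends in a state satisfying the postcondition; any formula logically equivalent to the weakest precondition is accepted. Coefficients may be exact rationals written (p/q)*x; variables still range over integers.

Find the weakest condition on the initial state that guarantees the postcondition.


Working backward. After the program, the postcondition (1/2)*lim + (lim + n) <= 2*lim + 2*lim - 3 || (1/4)*n + (3*n + 3) < 6 must hold; in canonical form it is n <= (5/2)*lim - 3 || (13/4)*n < 3.
Before n := n + 2: n <= (5/2)*lim - 5 || (13/4)*n < -7/2
Before lim := n - 8: (3/2)*n >= 25 || (13/4)*n < -7/2
Then branch requires (3/2)*n >= 25 || (13/4)*n < -7/2; else branch requires 6*n >= 22 || 13*n < -10.
Before the if: ((n <= -4 || n != lim - 6) ==> ((3/2)*n >= 25 || (13/4)*n < -7/2)) && ((!(n <= -4 || n != lim - 6)) ==> (6*n >= 22 || 13*n < -10))
Answer: WP = ((n <= -4 || n != lim - 6) ==> ((3/2)*n >= 25 || (13/4)*n < -7/2)) && ((!(n <= -4 || n != lim - 6)) ==> (6*n >= 22 || 13*n < -10))


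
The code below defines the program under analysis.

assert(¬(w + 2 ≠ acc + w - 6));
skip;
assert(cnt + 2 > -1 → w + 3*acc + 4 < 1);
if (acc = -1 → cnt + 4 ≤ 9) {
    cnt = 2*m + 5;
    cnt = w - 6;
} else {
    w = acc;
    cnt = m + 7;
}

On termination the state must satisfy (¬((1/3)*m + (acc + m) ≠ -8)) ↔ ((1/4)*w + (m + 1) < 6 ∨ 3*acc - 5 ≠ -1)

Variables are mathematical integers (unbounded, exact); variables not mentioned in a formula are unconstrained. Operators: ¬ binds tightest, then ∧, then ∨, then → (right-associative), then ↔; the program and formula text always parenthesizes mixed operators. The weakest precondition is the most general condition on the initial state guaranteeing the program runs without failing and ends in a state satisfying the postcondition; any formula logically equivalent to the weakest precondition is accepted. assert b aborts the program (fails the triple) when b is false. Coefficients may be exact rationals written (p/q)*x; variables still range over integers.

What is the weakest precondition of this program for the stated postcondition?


Working backward. After the program, the postcondition (¬((1/3)*m + (acc + m) ≠ -8)) ↔ ((1/4)*w + (m + 1) < 6 ∨ 3*acc - 5 ≠ -1) must hold; in canonical form it is (¬(acc + (4/3)*m ≠ -8)) ↔ (m + (1/4)*w < 5 ∨ 3*acc ≠ 4).
Then branch requires (¬(acc + (4/3)*m ≠ -8)) ↔ (m + (1/4)*w < 5 ∨ 3*acc ≠ 4); else branch requires (¬(acc + (4/3)*m ≠ -8)) ↔ ((1/4)*acc + m < 5 ∨ 3*acc ≠ 4).
Before the if: ((acc = -1 → cnt ≤ 5) → ((¬(acc + (4/3)*m ≠ -8)) ↔ (m + (1/4)*w < 5 ∨ 3*acc ≠ 4))) ∧ ((¬(acc = -1 → cnt ≤ 5)) → ((¬(acc + (4/3)*m ≠ -8)) ↔ ((1/4)*acc + m < 5 ∨ 3*acc ≠ 4)))
Before assert cnt + 2 > -1 → w + 3*acc + 4 < 1: (cnt > -3 → 3*acc + w < -3) ∧ ((acc = -1 → cnt ≤ 5) → ((¬(acc + (4/3)*m ≠ -8)) ↔ (m + (1/4)*w < 5 ∨ 3*acc ≠ 4))) ∧ ((¬(acc = -1 → cnt ≤ 5)) → ((¬(acc + (4/3)*m ≠ -8)) ↔ ((1/4)*acc + m < 5 ∨ 3*acc ≠ 4)))
Before skip: (cnt > -3 → 3*acc + w < -3) ∧ ((acc = -1 → cnt ≤ 5) → ((¬(acc + (4/3)*m ≠ -8)) ↔ (m + (1/4)*w < 5 ∨ 3*acc ≠ 4))) ∧ ((¬(acc = -1 → cnt ≤ 5)) → ((¬(acc + (4/3)*m ≠ -8)) ↔ ((1/4)*acc + m < 5 ∨ 3*acc ≠ 4)))
Before assert ¬(w + 2 ≠ acc + w - 6): (¬(acc ≠ 8)) ∧ (cnt > -3 → 3*acc + w < -3) ∧ ((acc = -1 → cnt ≤ 5) → ((¬(acc + (4/3)*m ≠ -8)) ↔ (m + (1/4)*w < 5 ∨ 3*acc ≠ 4))) ∧ ((¬(acc = -1 → cnt ≤ 5)) → ((¬(acc + (4/3)*m ≠ -8)) ↔ ((1/4)*acc + m < 5 ∨ 3*acc ≠ 4)))
Answer: WP = (¬(acc ≠ 8)) ∧ (cnt > -3 → 3*acc + w < -3) ∧ ((acc = -1 → cnt ≤ 5) → ((¬(acc + (4/3)*m ≠ -8)) ↔ (m + (1/4)*w < 5 ∨ 3*acc ≠ 4))) ∧ ((¬(acc = -1 → cnt ≤ 5)) → ((¬(acc + (4/3)*m ≠ -8)) ↔ ((1/4)*acc + m < 5 ∨ 3*acc ≠ 4)))


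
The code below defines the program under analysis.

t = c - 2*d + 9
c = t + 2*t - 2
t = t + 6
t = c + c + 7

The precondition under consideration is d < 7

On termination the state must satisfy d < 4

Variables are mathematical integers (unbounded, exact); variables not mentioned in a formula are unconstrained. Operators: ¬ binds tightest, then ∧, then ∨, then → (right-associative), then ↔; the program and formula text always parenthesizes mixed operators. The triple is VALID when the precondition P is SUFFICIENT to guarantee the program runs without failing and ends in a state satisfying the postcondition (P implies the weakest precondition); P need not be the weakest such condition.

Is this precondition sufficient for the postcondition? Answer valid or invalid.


Working backward. After the program, d < 4 must hold.
Before t := c + c + 7: d < 4
Before t := t + 6: d < 4
Before c := t + 2*t - 2: d < 4
Before t := c - 2*d + 9: d < 4
The weakest precondition is d < 4.
Check whether d < 7 implies it.
Countermodel: at the initial state d = 4, the precondition holds but the weakest precondition fails.
Answer: invalid


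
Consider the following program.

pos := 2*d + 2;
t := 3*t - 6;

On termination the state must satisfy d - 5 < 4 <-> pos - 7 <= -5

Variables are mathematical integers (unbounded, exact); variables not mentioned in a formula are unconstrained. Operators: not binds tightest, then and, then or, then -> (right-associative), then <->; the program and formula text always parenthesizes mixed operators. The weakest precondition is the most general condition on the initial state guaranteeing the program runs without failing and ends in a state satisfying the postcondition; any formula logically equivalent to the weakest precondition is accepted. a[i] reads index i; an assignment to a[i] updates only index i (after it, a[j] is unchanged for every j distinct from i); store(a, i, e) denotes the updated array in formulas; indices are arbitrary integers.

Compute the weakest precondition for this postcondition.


Working backward. After the program, the postcondition d - 5 < 4 <-> pos - 7 <= -5 must hold; in canonical form it is d < 9 <-> pos <= 2.
Before t := 3*t - 6: d < 9 <-> pos <= 2
Before pos := 2*d + 2: d < 9 <-> 2*d <= 0
Answer: WP = d < 9 <-> 2*d <= 0


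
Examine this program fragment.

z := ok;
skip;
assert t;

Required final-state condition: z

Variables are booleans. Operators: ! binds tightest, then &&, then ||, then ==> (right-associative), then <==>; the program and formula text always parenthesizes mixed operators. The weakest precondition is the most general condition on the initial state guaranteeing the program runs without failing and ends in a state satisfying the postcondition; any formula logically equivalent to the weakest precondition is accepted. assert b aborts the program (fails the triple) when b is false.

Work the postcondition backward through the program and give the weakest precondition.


Working backward. After the program, z must hold.
Before assert t: t && z
Before skip: t && z
Before z := ok: t && ok
Answer: WP = t && ok


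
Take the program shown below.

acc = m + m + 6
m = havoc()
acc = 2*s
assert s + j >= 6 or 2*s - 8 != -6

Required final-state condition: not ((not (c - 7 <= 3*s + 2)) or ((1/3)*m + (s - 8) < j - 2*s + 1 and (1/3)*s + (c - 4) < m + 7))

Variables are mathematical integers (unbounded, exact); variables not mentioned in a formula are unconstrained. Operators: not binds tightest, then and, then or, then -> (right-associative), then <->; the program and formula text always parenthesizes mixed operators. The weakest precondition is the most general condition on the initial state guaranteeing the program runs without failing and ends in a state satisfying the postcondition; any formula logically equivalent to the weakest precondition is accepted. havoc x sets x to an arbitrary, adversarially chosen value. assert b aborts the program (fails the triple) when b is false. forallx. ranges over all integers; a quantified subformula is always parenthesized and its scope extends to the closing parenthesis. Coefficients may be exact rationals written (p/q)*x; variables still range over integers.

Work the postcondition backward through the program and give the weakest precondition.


Working backward. After the program, the postcondition not ((not (c - 7 <= 3*s + 2)) or ((1/3)*m + (s - 8) < j - 2*s + 1 and (1/3)*s + (c - 4) < m + 7)) must hold; in canonical form it is not ((not (c <= 3*s + 9)) or ((1/3)*m + 3*s < j + 9 and c + (1/3)*s < m + 11)).
Before assert s + j >= 6 or 2*s - 8 != -6: (j + s >= 6 or 2*s != 2) and (not ((not (c <= 3*s + 9)) or ((1/3)*m + 3*s < j + 9 and c + (1/3)*s < m + 11)))
Before acc := 2*s: (j + s >= 6 or 2*s != 2) and (not ((not (c <= 3*s + 9)) or ((1/3)*m + 3*s < j + 9 and c + (1/3)*s < m + 11)))
Before havoc m: forall m_1. ((j + s >= 6 or 2*s != 2) and (not ((not (c <= 3*s + 9)) or ((1/3)*m_1 + 3*s < j + 9 and c + (1/3)*s < m_1 + 11))))
Before acc := m + m + 6: forall m_1. ((j + s >= 6 or 2*s != 2) and (not ((not (c <= 3*s + 9)) or ((1/3)*m_1 + 3*s < j + 9 and c + (1/3)*s < m_1 + 11))))
Answer: WP = forall m_1. ((j + s >= 6 or 2*s != 2) and (not ((not (c <= 3*s + 9)) or ((1/3)*m_1 + 3*s < j + 9 and c + (1/3)*s < m_1 + 11))))


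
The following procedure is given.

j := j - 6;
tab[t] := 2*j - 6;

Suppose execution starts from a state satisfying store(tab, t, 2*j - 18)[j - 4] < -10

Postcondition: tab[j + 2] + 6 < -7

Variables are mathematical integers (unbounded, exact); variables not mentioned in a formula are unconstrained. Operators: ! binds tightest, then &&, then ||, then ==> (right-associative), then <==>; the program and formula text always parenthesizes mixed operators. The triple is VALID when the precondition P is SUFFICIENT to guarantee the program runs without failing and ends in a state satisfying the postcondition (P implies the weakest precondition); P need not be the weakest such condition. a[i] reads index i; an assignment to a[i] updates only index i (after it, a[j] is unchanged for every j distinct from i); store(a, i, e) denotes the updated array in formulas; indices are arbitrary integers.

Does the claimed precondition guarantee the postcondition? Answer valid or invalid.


Working backward. After the program, the postcondition tab[j + 2] + 6 < -7 must hold; in canonical form it is tab[j + 2] < -13.
Before tab[t] := 2*j - 6: store(tab, t, 2*j - 6)[j + 2] < -13
Before j := j - 6: store(tab, t, 2*j - 18)[j - 4] < -13
The weakest precondition is store(tab, t, 2*j - 18)[j - 4] < -13.
Check whether store(tab, t, 2*j - 18)[j - 4] < -10 implies it.
Countermodel: at the initial state j = 3, t = -1, tab = {[-1] = 2, elsewhere 2}, the precondition holds but the weakest precondition fails.
Answer: invalid
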